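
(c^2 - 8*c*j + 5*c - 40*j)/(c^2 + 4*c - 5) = (c - 8*j)/(c - 1)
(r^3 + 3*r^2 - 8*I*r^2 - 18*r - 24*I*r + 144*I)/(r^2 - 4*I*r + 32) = (r^2 + 3*r - 18)/(r + 4*I)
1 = 1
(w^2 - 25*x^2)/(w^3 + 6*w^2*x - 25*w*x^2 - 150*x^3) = 1/(w + 6*x)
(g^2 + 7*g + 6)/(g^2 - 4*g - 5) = (g + 6)/(g - 5)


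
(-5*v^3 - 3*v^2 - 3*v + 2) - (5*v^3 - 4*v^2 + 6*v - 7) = -10*v^3 + v^2 - 9*v + 9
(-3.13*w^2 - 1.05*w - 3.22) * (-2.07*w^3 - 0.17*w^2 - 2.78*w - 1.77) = 6.4791*w^5 + 2.7056*w^4 + 15.5453*w^3 + 9.0065*w^2 + 10.8101*w + 5.6994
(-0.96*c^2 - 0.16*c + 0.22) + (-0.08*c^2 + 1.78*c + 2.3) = -1.04*c^2 + 1.62*c + 2.52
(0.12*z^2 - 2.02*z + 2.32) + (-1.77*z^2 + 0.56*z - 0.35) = -1.65*z^2 - 1.46*z + 1.97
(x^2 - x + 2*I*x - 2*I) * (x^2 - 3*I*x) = x^4 - x^3 - I*x^3 + 6*x^2 + I*x^2 - 6*x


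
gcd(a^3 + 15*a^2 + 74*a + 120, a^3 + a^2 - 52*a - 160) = a^2 + 9*a + 20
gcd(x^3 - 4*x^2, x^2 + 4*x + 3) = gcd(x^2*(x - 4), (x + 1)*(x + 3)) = 1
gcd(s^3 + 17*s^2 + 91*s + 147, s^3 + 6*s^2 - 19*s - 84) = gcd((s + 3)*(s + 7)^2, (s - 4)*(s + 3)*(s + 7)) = s^2 + 10*s + 21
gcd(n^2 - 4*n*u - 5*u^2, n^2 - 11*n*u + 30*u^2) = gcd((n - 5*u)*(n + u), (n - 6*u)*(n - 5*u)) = -n + 5*u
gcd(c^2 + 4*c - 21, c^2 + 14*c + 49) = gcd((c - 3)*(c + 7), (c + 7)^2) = c + 7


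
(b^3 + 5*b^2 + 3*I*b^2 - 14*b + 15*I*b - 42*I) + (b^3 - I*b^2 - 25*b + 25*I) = 2*b^3 + 5*b^2 + 2*I*b^2 - 39*b + 15*I*b - 17*I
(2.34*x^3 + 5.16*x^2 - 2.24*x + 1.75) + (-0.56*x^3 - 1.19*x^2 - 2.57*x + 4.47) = 1.78*x^3 + 3.97*x^2 - 4.81*x + 6.22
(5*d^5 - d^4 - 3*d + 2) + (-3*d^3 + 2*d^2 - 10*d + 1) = 5*d^5 - d^4 - 3*d^3 + 2*d^2 - 13*d + 3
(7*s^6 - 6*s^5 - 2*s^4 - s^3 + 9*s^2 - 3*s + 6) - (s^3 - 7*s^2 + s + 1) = 7*s^6 - 6*s^5 - 2*s^4 - 2*s^3 + 16*s^2 - 4*s + 5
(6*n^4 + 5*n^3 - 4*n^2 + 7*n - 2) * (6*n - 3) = 36*n^5 + 12*n^4 - 39*n^3 + 54*n^2 - 33*n + 6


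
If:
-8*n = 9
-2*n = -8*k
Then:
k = -9/32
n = -9/8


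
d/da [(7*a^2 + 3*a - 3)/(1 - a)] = 7*a*(2 - a)/(a^2 - 2*a + 1)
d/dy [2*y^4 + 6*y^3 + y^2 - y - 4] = 8*y^3 + 18*y^2 + 2*y - 1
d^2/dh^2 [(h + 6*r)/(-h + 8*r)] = -28*r/(h - 8*r)^3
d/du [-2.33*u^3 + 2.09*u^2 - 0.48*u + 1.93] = -6.99*u^2 + 4.18*u - 0.48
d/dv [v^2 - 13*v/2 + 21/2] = 2*v - 13/2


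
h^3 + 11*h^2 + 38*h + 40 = (h + 2)*(h + 4)*(h + 5)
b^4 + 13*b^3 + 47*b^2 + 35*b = b*(b + 1)*(b + 5)*(b + 7)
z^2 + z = z*(z + 1)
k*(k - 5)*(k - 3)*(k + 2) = k^4 - 6*k^3 - k^2 + 30*k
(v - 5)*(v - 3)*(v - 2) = v^3 - 10*v^2 + 31*v - 30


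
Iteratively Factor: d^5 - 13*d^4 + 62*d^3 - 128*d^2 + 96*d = (d - 4)*(d^4 - 9*d^3 + 26*d^2 - 24*d) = (d - 4)*(d - 3)*(d^3 - 6*d^2 + 8*d) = d*(d - 4)*(d - 3)*(d^2 - 6*d + 8) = d*(d - 4)^2*(d - 3)*(d - 2)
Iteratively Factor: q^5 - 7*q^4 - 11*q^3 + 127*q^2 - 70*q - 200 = (q + 1)*(q^4 - 8*q^3 - 3*q^2 + 130*q - 200) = (q - 5)*(q + 1)*(q^3 - 3*q^2 - 18*q + 40) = (q - 5)*(q + 1)*(q + 4)*(q^2 - 7*q + 10) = (q - 5)*(q - 2)*(q + 1)*(q + 4)*(q - 5)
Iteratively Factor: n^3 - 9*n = (n)*(n^2 - 9) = n*(n - 3)*(n + 3)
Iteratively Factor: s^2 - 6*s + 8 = (s - 4)*(s - 2)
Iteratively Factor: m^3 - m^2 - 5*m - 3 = (m + 1)*(m^2 - 2*m - 3) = (m - 3)*(m + 1)*(m + 1)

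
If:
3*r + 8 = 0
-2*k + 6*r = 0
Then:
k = -8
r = -8/3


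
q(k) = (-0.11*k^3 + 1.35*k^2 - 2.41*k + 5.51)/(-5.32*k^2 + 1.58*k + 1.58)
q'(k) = (10.64*k - 1.58)*(-0.11*k^3 + 1.35*k^2 - 2.41*k + 5.51)/(-5.32*k^2 + 1.58*k + 1.58)^2 + (-0.33*k^2 + 2.7*k - 2.41)/(-5.32*k^2 + 1.58*k + 1.58)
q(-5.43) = -0.46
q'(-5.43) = -0.00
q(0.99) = -2.10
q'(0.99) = 9.10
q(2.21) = -0.27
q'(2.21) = 0.19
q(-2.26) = -0.66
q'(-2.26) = -0.23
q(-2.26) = -0.66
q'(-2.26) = -0.23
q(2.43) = -0.23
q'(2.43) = 0.13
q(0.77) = -12.32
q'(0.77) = 229.20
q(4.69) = -0.12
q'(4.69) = 0.02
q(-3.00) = -0.55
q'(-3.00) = -0.09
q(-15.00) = -0.59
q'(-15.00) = 0.02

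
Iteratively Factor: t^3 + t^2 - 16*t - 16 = (t + 1)*(t^2 - 16) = (t + 1)*(t + 4)*(t - 4)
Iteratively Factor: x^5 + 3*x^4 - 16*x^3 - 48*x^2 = (x - 4)*(x^4 + 7*x^3 + 12*x^2) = (x - 4)*(x + 3)*(x^3 + 4*x^2) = x*(x - 4)*(x + 3)*(x^2 + 4*x) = x*(x - 4)*(x + 3)*(x + 4)*(x)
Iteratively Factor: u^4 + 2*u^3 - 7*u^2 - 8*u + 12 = (u + 2)*(u^3 - 7*u + 6) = (u - 1)*(u + 2)*(u^2 + u - 6) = (u - 2)*(u - 1)*(u + 2)*(u + 3)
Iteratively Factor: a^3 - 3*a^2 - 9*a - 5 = (a + 1)*(a^2 - 4*a - 5) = (a + 1)^2*(a - 5)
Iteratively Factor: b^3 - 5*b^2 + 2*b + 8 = (b - 2)*(b^2 - 3*b - 4) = (b - 2)*(b + 1)*(b - 4)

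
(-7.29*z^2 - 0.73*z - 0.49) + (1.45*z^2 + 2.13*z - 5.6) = -5.84*z^2 + 1.4*z - 6.09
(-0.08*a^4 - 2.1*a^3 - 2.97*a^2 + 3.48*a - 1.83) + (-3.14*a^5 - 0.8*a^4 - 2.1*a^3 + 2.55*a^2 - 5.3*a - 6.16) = -3.14*a^5 - 0.88*a^4 - 4.2*a^3 - 0.42*a^2 - 1.82*a - 7.99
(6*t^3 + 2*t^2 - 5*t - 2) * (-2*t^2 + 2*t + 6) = -12*t^5 + 8*t^4 + 50*t^3 + 6*t^2 - 34*t - 12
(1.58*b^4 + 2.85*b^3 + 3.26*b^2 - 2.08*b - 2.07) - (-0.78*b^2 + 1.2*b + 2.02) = 1.58*b^4 + 2.85*b^3 + 4.04*b^2 - 3.28*b - 4.09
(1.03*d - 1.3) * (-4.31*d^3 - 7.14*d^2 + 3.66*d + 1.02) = -4.4393*d^4 - 1.7512*d^3 + 13.0518*d^2 - 3.7074*d - 1.326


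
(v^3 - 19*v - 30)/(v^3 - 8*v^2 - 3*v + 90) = (v + 2)/(v - 6)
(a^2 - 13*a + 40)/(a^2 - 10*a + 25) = (a - 8)/(a - 5)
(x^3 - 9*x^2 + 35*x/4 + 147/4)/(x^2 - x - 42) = (x^2 - 2*x - 21/4)/(x + 6)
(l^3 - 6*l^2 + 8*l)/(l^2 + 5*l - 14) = l*(l - 4)/(l + 7)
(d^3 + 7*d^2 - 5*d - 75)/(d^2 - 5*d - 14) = (-d^3 - 7*d^2 + 5*d + 75)/(-d^2 + 5*d + 14)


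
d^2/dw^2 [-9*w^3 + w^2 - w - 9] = 2 - 54*w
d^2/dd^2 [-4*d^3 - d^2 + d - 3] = -24*d - 2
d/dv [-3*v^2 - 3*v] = -6*v - 3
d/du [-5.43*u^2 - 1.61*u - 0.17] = -10.86*u - 1.61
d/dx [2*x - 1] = 2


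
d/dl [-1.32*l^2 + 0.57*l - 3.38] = 0.57 - 2.64*l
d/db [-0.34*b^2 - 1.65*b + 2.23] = -0.68*b - 1.65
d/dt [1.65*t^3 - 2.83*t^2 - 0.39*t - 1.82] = 4.95*t^2 - 5.66*t - 0.39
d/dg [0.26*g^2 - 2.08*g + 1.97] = 0.52*g - 2.08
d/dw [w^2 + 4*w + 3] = 2*w + 4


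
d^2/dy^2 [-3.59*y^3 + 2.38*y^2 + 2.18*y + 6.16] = 4.76 - 21.54*y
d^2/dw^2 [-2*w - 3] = 0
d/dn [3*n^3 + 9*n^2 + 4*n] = 9*n^2 + 18*n + 4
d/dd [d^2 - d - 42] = 2*d - 1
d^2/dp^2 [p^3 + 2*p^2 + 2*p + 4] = 6*p + 4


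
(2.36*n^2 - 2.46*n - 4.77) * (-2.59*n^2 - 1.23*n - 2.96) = -6.1124*n^4 + 3.4686*n^3 + 8.3945*n^2 + 13.1487*n + 14.1192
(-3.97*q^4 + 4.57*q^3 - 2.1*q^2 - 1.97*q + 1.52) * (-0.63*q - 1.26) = 2.5011*q^5 + 2.1231*q^4 - 4.4352*q^3 + 3.8871*q^2 + 1.5246*q - 1.9152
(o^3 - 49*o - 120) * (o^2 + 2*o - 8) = o^5 + 2*o^4 - 57*o^3 - 218*o^2 + 152*o + 960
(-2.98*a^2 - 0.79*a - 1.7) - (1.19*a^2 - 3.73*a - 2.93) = -4.17*a^2 + 2.94*a + 1.23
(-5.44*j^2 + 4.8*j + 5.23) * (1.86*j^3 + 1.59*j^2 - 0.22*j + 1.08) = -10.1184*j^5 + 0.2784*j^4 + 18.5566*j^3 + 1.3845*j^2 + 4.0334*j + 5.6484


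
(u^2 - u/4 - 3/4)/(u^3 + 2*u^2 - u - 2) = (u + 3/4)/(u^2 + 3*u + 2)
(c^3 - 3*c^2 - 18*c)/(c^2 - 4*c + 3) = c*(c^2 - 3*c - 18)/(c^2 - 4*c + 3)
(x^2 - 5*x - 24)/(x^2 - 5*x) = (x^2 - 5*x - 24)/(x*(x - 5))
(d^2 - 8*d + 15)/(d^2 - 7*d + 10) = (d - 3)/(d - 2)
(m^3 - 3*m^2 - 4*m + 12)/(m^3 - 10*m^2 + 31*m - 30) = (m + 2)/(m - 5)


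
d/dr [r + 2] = 1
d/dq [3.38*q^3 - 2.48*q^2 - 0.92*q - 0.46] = 10.14*q^2 - 4.96*q - 0.92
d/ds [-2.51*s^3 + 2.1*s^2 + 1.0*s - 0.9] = -7.53*s^2 + 4.2*s + 1.0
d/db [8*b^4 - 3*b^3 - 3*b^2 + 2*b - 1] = 32*b^3 - 9*b^2 - 6*b + 2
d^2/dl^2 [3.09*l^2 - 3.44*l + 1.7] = 6.18000000000000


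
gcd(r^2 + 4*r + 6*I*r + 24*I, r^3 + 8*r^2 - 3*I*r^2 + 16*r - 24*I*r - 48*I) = r + 4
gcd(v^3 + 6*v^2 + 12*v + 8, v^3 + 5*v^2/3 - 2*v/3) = v + 2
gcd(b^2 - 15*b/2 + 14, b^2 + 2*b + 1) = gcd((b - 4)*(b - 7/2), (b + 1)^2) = 1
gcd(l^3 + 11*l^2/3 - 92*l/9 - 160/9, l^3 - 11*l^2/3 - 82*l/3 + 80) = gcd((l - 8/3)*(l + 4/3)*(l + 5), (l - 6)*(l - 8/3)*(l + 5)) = l^2 + 7*l/3 - 40/3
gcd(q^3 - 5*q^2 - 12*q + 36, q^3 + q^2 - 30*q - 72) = q^2 - 3*q - 18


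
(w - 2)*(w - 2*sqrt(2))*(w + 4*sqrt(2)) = w^3 - 2*w^2 + 2*sqrt(2)*w^2 - 16*w - 4*sqrt(2)*w + 32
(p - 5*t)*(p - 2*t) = p^2 - 7*p*t + 10*t^2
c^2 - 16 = (c - 4)*(c + 4)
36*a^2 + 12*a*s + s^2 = (6*a + s)^2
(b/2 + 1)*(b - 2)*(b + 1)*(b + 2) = b^4/2 + 3*b^3/2 - b^2 - 6*b - 4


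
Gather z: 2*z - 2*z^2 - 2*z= -2*z^2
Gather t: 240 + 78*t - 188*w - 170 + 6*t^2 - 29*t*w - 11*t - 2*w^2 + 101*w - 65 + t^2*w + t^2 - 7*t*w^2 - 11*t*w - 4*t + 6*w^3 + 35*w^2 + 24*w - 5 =t^2*(w + 7) + t*(-7*w^2 - 40*w + 63) + 6*w^3 + 33*w^2 - 63*w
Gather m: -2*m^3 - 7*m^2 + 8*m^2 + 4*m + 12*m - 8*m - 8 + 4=-2*m^3 + m^2 + 8*m - 4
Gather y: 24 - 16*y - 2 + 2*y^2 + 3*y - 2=2*y^2 - 13*y + 20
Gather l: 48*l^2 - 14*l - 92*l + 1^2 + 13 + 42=48*l^2 - 106*l + 56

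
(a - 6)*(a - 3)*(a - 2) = a^3 - 11*a^2 + 36*a - 36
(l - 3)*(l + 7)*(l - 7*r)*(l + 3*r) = l^4 - 4*l^3*r + 4*l^3 - 21*l^2*r^2 - 16*l^2*r - 21*l^2 - 84*l*r^2 + 84*l*r + 441*r^2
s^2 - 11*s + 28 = (s - 7)*(s - 4)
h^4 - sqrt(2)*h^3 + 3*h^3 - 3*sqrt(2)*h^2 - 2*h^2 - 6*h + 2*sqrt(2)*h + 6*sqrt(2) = (h + 3)*(h - sqrt(2))^2*(h + sqrt(2))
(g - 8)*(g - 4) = g^2 - 12*g + 32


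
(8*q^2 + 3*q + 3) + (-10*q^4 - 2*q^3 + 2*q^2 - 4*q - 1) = -10*q^4 - 2*q^3 + 10*q^2 - q + 2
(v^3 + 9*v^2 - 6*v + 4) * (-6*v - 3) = -6*v^4 - 57*v^3 + 9*v^2 - 6*v - 12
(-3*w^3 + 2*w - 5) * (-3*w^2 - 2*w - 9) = 9*w^5 + 6*w^4 + 21*w^3 + 11*w^2 - 8*w + 45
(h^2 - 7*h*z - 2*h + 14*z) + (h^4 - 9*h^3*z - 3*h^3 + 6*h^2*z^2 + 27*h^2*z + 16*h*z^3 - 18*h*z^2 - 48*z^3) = h^4 - 9*h^3*z - 3*h^3 + 6*h^2*z^2 + 27*h^2*z + h^2 + 16*h*z^3 - 18*h*z^2 - 7*h*z - 2*h - 48*z^3 + 14*z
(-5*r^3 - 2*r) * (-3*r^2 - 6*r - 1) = 15*r^5 + 30*r^4 + 11*r^3 + 12*r^2 + 2*r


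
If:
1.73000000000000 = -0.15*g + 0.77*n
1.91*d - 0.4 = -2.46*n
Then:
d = 0.209424083769634 - 1.28795811518325*n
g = 5.13333333333333*n - 11.5333333333333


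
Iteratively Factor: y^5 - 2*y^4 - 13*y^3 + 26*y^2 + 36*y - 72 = (y + 2)*(y^4 - 4*y^3 - 5*y^2 + 36*y - 36) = (y + 2)*(y + 3)*(y^3 - 7*y^2 + 16*y - 12) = (y - 2)*(y + 2)*(y + 3)*(y^2 - 5*y + 6) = (y - 3)*(y - 2)*(y + 2)*(y + 3)*(y - 2)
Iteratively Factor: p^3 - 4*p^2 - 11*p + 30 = (p - 5)*(p^2 + p - 6) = (p - 5)*(p + 3)*(p - 2)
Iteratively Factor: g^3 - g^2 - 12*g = (g)*(g^2 - g - 12) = g*(g - 4)*(g + 3)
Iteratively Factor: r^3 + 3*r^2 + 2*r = (r)*(r^2 + 3*r + 2) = r*(r + 1)*(r + 2)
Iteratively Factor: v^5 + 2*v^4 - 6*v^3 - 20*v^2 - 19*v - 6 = (v - 3)*(v^4 + 5*v^3 + 9*v^2 + 7*v + 2) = (v - 3)*(v + 1)*(v^3 + 4*v^2 + 5*v + 2) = (v - 3)*(v + 1)^2*(v^2 + 3*v + 2) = (v - 3)*(v + 1)^2*(v + 2)*(v + 1)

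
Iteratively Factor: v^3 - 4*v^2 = (v)*(v^2 - 4*v) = v^2*(v - 4)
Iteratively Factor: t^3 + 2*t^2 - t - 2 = (t - 1)*(t^2 + 3*t + 2) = (t - 1)*(t + 1)*(t + 2)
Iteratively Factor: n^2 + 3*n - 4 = (n - 1)*(n + 4)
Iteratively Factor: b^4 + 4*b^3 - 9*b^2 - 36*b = (b + 3)*(b^3 + b^2 - 12*b) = (b + 3)*(b + 4)*(b^2 - 3*b) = (b - 3)*(b + 3)*(b + 4)*(b)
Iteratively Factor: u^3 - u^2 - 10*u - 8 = (u + 2)*(u^2 - 3*u - 4) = (u - 4)*(u + 2)*(u + 1)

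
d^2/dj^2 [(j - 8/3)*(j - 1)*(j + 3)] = 6*j - 4/3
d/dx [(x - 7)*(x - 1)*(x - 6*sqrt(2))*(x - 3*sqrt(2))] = 4*x^3 - 27*sqrt(2)*x^2 - 24*x^2 + 86*x + 144*sqrt(2)*x - 288 - 63*sqrt(2)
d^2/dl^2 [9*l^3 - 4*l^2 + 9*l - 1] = 54*l - 8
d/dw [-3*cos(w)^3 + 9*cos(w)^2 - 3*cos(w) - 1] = 3*(3*cos(w)^2 - 6*cos(w) + 1)*sin(w)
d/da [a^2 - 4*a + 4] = 2*a - 4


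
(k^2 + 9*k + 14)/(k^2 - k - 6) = (k + 7)/(k - 3)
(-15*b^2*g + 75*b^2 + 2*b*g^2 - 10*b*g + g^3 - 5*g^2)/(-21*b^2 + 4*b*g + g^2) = (5*b*g - 25*b + g^2 - 5*g)/(7*b + g)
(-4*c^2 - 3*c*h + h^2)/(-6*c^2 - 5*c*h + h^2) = (4*c - h)/(6*c - h)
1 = 1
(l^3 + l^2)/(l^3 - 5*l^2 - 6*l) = l/(l - 6)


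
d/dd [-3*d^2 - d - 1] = -6*d - 1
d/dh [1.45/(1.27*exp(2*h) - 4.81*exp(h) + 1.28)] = (6.9745 - 3.683*exp(h))*exp(h)/(1.27*exp(2*h) - 4.81*exp(h) + 1.28)^2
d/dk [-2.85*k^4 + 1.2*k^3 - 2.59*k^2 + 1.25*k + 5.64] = -11.4*k^3 + 3.6*k^2 - 5.18*k + 1.25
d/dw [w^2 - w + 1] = 2*w - 1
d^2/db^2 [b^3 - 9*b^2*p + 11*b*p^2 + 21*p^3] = 6*b - 18*p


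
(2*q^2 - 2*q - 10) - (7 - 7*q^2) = 9*q^2 - 2*q - 17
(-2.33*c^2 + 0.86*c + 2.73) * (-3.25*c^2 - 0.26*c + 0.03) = 7.5725*c^4 - 2.1892*c^3 - 9.166*c^2 - 0.684*c + 0.0819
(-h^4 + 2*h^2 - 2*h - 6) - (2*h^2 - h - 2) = -h^4 - h - 4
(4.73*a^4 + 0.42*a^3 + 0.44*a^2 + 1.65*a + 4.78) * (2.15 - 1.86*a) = -8.7978*a^5 + 9.3883*a^4 + 0.0845999999999999*a^3 - 2.123*a^2 - 5.3433*a + 10.277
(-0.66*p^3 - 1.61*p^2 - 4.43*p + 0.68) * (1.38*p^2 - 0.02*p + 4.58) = -0.9108*p^5 - 2.2086*p^4 - 9.104*p^3 - 6.3468*p^2 - 20.303*p + 3.1144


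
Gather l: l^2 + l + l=l^2 + 2*l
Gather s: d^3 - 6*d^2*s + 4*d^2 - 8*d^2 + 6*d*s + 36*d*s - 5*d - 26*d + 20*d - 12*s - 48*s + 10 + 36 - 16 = d^3 - 4*d^2 - 11*d + s*(-6*d^2 + 42*d - 60) + 30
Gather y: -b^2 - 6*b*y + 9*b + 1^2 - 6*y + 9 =-b^2 + 9*b + y*(-6*b - 6) + 10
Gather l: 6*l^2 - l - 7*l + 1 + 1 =6*l^2 - 8*l + 2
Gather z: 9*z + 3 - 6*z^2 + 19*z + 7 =-6*z^2 + 28*z + 10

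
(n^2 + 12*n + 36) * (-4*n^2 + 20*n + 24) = -4*n^4 - 28*n^3 + 120*n^2 + 1008*n + 864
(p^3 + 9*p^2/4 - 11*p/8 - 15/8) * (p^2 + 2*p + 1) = p^5 + 17*p^4/4 + 33*p^3/8 - 19*p^2/8 - 41*p/8 - 15/8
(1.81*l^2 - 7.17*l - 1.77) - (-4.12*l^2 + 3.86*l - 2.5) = 5.93*l^2 - 11.03*l + 0.73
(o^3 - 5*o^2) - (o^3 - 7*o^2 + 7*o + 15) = 2*o^2 - 7*o - 15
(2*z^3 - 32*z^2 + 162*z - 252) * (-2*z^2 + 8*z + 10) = -4*z^5 + 80*z^4 - 560*z^3 + 1480*z^2 - 396*z - 2520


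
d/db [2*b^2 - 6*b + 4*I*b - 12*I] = 4*b - 6 + 4*I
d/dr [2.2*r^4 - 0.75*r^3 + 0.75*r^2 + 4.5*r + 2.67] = 8.8*r^3 - 2.25*r^2 + 1.5*r + 4.5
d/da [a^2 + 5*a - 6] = 2*a + 5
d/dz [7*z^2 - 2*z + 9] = 14*z - 2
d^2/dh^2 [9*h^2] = 18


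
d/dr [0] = 0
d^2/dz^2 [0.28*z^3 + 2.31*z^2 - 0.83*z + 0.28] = 1.68*z + 4.62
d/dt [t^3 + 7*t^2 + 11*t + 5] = 3*t^2 + 14*t + 11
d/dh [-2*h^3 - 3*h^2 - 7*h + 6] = -6*h^2 - 6*h - 7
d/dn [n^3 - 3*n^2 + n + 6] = 3*n^2 - 6*n + 1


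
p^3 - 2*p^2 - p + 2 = (p - 2)*(p - 1)*(p + 1)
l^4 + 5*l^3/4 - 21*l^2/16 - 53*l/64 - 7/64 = (l - 1)*(l + 1/4)^2*(l + 7/4)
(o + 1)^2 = o^2 + 2*o + 1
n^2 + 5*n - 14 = (n - 2)*(n + 7)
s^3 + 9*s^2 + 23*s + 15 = (s + 1)*(s + 3)*(s + 5)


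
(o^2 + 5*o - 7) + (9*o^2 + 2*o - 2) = 10*o^2 + 7*o - 9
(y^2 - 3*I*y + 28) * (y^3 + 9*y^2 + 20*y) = y^5 + 9*y^4 - 3*I*y^4 + 48*y^3 - 27*I*y^3 + 252*y^2 - 60*I*y^2 + 560*y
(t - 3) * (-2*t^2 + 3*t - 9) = -2*t^3 + 9*t^2 - 18*t + 27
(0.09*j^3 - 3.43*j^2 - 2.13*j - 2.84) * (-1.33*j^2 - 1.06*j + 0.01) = -0.1197*j^5 + 4.4665*j^4 + 6.4696*j^3 + 6.0007*j^2 + 2.9891*j - 0.0284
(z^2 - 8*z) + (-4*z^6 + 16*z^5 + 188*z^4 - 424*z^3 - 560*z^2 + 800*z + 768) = -4*z^6 + 16*z^5 + 188*z^4 - 424*z^3 - 559*z^2 + 792*z + 768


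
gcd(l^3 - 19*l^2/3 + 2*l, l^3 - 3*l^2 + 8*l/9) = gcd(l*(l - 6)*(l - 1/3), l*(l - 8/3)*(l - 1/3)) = l^2 - l/3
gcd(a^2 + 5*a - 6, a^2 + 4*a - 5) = a - 1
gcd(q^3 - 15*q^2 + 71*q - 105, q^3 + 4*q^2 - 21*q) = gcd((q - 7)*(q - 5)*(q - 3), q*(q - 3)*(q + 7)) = q - 3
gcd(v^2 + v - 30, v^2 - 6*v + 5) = v - 5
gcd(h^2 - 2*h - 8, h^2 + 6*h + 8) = h + 2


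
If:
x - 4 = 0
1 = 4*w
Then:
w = 1/4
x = 4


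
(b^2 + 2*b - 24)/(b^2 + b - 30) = (b - 4)/(b - 5)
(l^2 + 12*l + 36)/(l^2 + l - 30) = (l + 6)/(l - 5)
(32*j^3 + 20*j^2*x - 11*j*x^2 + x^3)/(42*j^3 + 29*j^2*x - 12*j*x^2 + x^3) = (32*j^2 - 12*j*x + x^2)/(42*j^2 - 13*j*x + x^2)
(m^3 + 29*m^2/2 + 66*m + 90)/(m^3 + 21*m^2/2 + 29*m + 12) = (2*m^2 + 17*m + 30)/(2*m^2 + 9*m + 4)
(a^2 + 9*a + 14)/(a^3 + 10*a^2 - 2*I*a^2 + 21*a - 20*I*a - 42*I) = (a + 2)/(a^2 + a*(3 - 2*I) - 6*I)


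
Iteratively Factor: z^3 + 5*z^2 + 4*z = (z)*(z^2 + 5*z + 4) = z*(z + 1)*(z + 4)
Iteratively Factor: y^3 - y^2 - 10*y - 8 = (y + 1)*(y^2 - 2*y - 8) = (y + 1)*(y + 2)*(y - 4)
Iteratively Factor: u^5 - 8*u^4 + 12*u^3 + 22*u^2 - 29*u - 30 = (u - 3)*(u^4 - 5*u^3 - 3*u^2 + 13*u + 10) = (u - 5)*(u - 3)*(u^3 - 3*u - 2) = (u - 5)*(u - 3)*(u + 1)*(u^2 - u - 2) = (u - 5)*(u - 3)*(u + 1)^2*(u - 2)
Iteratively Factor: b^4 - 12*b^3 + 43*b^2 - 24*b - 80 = (b - 5)*(b^3 - 7*b^2 + 8*b + 16) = (b - 5)*(b + 1)*(b^2 - 8*b + 16) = (b - 5)*(b - 4)*(b + 1)*(b - 4)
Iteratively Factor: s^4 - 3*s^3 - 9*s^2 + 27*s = (s - 3)*(s^3 - 9*s) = s*(s - 3)*(s^2 - 9) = s*(s - 3)*(s + 3)*(s - 3)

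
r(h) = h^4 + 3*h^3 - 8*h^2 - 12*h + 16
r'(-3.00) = 9.00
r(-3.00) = -20.00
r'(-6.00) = -456.00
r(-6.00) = 448.00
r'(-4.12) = -73.05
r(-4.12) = 7.97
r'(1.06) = -14.08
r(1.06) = -0.87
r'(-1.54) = 19.38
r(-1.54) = 10.17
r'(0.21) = -14.93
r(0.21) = 13.16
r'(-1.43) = 17.59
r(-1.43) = 12.21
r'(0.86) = -16.56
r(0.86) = 2.22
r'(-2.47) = 22.15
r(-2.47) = -11.15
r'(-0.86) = 5.87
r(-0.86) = 19.04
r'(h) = 4*h^3 + 9*h^2 - 16*h - 12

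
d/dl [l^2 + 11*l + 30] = 2*l + 11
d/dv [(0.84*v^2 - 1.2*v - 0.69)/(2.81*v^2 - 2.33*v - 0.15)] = (1.4148*v^2 + 3.6258*v - 1.4277)/(7.8961*v^4 - 13.0946*v^3 + 4.5859*v^2 + 0.699*v + 0.0225)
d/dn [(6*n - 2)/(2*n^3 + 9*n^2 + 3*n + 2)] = 6*(-4*n^3 - 7*n^2 + 6*n + 3)/(4*n^6 + 36*n^5 + 93*n^4 + 62*n^3 + 45*n^2 + 12*n + 4)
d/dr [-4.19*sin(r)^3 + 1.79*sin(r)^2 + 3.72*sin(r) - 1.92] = (-12.57*sin(r)^2 + 3.58*sin(r) + 3.72)*cos(r)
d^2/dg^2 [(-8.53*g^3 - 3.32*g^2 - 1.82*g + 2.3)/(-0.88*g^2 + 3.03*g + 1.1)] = (193.663946*g^3 + 179.17878*g^2 + 109.29468*g - 50.78266)/(0.681472*g^6 - 7.039296*g^5 + 21.682056*g^4 - 10.219887*g^3 - 27.10257*g^2 - 10.9989*g - 1.331)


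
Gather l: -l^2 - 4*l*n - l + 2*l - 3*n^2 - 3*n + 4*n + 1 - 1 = -l^2 + l*(1 - 4*n) - 3*n^2 + n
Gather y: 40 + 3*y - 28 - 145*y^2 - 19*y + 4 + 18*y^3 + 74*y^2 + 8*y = 18*y^3 - 71*y^2 - 8*y + 16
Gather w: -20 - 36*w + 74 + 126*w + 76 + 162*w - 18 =252*w + 112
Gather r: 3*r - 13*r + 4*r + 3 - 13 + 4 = -6*r - 6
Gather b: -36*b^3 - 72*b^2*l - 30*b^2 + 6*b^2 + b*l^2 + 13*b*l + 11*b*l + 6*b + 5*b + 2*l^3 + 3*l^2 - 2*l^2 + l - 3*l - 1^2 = -36*b^3 + b^2*(-72*l - 24) + b*(l^2 + 24*l + 11) + 2*l^3 + l^2 - 2*l - 1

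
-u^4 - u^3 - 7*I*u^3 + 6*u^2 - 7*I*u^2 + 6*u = u*(u + 6*I)*(-I*u + 1)*(-I*u - I)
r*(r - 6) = r^2 - 6*r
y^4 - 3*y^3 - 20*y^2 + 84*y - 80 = (y - 4)*(y - 2)^2*(y + 5)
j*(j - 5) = j^2 - 5*j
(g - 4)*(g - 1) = g^2 - 5*g + 4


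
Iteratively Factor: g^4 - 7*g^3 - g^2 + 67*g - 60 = (g + 3)*(g^3 - 10*g^2 + 29*g - 20) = (g - 5)*(g + 3)*(g^2 - 5*g + 4) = (g - 5)*(g - 4)*(g + 3)*(g - 1)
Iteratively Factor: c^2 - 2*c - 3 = (c - 3)*(c + 1)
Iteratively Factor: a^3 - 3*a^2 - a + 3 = (a + 1)*(a^2 - 4*a + 3) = (a - 3)*(a + 1)*(a - 1)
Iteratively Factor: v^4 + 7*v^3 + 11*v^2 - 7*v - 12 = (v + 4)*(v^3 + 3*v^2 - v - 3) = (v - 1)*(v + 4)*(v^2 + 4*v + 3) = (v - 1)*(v + 3)*(v + 4)*(v + 1)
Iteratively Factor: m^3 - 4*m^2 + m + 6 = (m - 2)*(m^2 - 2*m - 3) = (m - 3)*(m - 2)*(m + 1)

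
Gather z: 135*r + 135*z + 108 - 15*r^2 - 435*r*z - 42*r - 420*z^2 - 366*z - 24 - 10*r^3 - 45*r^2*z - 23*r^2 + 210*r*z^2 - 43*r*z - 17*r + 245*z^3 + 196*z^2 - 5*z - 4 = -10*r^3 - 38*r^2 + 76*r + 245*z^3 + z^2*(210*r - 224) + z*(-45*r^2 - 478*r - 236) + 80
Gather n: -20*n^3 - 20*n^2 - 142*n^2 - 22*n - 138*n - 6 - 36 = -20*n^3 - 162*n^2 - 160*n - 42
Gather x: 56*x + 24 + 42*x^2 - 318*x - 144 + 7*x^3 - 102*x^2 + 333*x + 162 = 7*x^3 - 60*x^2 + 71*x + 42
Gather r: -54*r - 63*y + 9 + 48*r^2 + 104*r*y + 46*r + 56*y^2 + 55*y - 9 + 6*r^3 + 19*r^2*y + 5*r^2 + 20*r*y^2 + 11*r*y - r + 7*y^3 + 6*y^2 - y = 6*r^3 + r^2*(19*y + 53) + r*(20*y^2 + 115*y - 9) + 7*y^3 + 62*y^2 - 9*y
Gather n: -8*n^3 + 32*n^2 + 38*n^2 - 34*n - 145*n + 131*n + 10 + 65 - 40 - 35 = -8*n^3 + 70*n^2 - 48*n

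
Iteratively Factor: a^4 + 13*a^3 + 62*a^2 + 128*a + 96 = (a + 3)*(a^3 + 10*a^2 + 32*a + 32) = (a + 3)*(a + 4)*(a^2 + 6*a + 8) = (a + 2)*(a + 3)*(a + 4)*(a + 4)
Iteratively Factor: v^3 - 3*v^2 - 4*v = (v)*(v^2 - 3*v - 4) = v*(v + 1)*(v - 4)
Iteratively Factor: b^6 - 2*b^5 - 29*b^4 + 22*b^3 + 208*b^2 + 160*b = (b - 4)*(b^5 + 2*b^4 - 21*b^3 - 62*b^2 - 40*b) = (b - 4)*(b + 2)*(b^4 - 21*b^2 - 20*b) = (b - 4)*(b + 2)*(b + 4)*(b^3 - 4*b^2 - 5*b) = (b - 4)*(b + 1)*(b + 2)*(b + 4)*(b^2 - 5*b) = b*(b - 4)*(b + 1)*(b + 2)*(b + 4)*(b - 5)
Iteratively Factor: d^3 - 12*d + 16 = (d - 2)*(d^2 + 2*d - 8) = (d - 2)*(d + 4)*(d - 2)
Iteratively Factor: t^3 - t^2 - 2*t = (t)*(t^2 - t - 2) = t*(t - 2)*(t + 1)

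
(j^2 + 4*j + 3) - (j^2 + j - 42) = 3*j + 45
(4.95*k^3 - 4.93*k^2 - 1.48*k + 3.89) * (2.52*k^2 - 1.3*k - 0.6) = 12.474*k^5 - 18.8586*k^4 - 0.2906*k^3 + 14.6848*k^2 - 4.169*k - 2.334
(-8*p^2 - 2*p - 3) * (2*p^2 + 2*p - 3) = -16*p^4 - 20*p^3 + 14*p^2 + 9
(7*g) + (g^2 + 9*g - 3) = g^2 + 16*g - 3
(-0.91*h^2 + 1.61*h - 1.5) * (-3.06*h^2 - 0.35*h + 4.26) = 2.7846*h^4 - 4.6081*h^3 + 0.1499*h^2 + 7.3836*h - 6.39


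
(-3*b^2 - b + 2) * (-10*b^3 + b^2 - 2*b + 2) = 30*b^5 + 7*b^4 - 15*b^3 - 2*b^2 - 6*b + 4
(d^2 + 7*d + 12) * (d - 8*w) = d^3 - 8*d^2*w + 7*d^2 - 56*d*w + 12*d - 96*w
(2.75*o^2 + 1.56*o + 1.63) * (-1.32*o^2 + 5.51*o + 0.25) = -3.63*o^4 + 13.0933*o^3 + 7.1315*o^2 + 9.3713*o + 0.4075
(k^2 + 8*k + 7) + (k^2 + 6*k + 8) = 2*k^2 + 14*k + 15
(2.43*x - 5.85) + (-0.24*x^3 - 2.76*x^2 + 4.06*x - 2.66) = -0.24*x^3 - 2.76*x^2 + 6.49*x - 8.51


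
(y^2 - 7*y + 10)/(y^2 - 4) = (y - 5)/(y + 2)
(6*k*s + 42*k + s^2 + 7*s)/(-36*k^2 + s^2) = (s + 7)/(-6*k + s)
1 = 1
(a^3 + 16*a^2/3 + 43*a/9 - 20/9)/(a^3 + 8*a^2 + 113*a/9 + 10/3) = (3*a^2 + 11*a - 4)/(3*a^2 + 19*a + 6)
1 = 1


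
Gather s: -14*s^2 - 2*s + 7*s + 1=-14*s^2 + 5*s + 1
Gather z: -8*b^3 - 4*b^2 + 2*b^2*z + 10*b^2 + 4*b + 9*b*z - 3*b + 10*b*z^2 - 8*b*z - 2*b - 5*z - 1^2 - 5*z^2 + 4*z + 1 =-8*b^3 + 6*b^2 - b + z^2*(10*b - 5) + z*(2*b^2 + b - 1)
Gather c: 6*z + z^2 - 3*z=z^2 + 3*z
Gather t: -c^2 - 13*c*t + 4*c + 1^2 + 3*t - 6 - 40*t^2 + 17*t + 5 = -c^2 + 4*c - 40*t^2 + t*(20 - 13*c)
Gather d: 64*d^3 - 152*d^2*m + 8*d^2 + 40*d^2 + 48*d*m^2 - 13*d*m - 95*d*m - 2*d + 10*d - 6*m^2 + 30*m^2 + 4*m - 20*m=64*d^3 + d^2*(48 - 152*m) + d*(48*m^2 - 108*m + 8) + 24*m^2 - 16*m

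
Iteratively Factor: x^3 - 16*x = (x + 4)*(x^2 - 4*x) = (x - 4)*(x + 4)*(x)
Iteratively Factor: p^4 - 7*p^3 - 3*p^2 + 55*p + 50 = (p + 2)*(p^3 - 9*p^2 + 15*p + 25) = (p + 1)*(p + 2)*(p^2 - 10*p + 25) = (p - 5)*(p + 1)*(p + 2)*(p - 5)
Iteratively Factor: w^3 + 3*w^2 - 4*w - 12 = (w + 2)*(w^2 + w - 6) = (w - 2)*(w + 2)*(w + 3)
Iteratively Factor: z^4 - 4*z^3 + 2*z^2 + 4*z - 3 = (z - 1)*(z^3 - 3*z^2 - z + 3) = (z - 1)*(z + 1)*(z^2 - 4*z + 3) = (z - 3)*(z - 1)*(z + 1)*(z - 1)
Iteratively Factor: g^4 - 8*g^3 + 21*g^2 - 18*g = (g - 3)*(g^3 - 5*g^2 + 6*g) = (g - 3)*(g - 2)*(g^2 - 3*g) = g*(g - 3)*(g - 2)*(g - 3)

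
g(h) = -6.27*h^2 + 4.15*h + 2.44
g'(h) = 4.15 - 12.54*h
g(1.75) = -9.50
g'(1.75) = -17.80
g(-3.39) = -83.68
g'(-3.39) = 46.66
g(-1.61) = -20.49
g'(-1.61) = 24.34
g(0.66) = 2.45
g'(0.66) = -4.13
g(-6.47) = -286.88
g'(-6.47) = 85.28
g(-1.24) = -12.35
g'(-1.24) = 19.70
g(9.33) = -504.64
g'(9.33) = -112.85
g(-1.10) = -9.71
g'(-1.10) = 17.94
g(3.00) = -41.54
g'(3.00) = -33.47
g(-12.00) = -950.24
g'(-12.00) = 154.63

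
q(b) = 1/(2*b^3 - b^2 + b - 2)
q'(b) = (-6*b^2 + 2*b - 1)/(2*b^3 - b^2 + b - 2)^2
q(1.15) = 1.15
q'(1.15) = -8.78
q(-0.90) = -0.19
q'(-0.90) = -0.29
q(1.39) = 0.35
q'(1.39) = -1.23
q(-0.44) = -0.36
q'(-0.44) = -0.39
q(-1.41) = -0.09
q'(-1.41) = -0.13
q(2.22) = 0.06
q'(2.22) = -0.09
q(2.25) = 0.06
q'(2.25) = -0.08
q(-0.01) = -0.50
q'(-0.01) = -0.25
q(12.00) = 0.00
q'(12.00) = 0.00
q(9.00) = 0.00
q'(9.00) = 0.00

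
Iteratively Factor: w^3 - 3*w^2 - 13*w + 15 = (w - 5)*(w^2 + 2*w - 3) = (w - 5)*(w + 3)*(w - 1)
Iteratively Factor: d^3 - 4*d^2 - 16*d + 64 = (d - 4)*(d^2 - 16) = (d - 4)^2*(d + 4)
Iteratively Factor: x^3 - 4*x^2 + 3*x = (x)*(x^2 - 4*x + 3) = x*(x - 1)*(x - 3)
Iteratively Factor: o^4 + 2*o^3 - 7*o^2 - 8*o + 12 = (o - 2)*(o^3 + 4*o^2 + o - 6) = (o - 2)*(o - 1)*(o^2 + 5*o + 6) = (o - 2)*(o - 1)*(o + 3)*(o + 2)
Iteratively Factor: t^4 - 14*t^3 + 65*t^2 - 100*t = (t - 4)*(t^3 - 10*t^2 + 25*t) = (t - 5)*(t - 4)*(t^2 - 5*t) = (t - 5)^2*(t - 4)*(t)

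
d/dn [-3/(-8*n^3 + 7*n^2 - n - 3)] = 3*(-24*n^2 + 14*n - 1)/(8*n^3 - 7*n^2 + n + 3)^2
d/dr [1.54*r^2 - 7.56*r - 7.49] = 3.08*r - 7.56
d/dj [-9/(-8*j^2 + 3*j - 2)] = 9*(3 - 16*j)/(8*j^2 - 3*j + 2)^2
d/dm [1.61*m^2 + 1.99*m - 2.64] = 3.22*m + 1.99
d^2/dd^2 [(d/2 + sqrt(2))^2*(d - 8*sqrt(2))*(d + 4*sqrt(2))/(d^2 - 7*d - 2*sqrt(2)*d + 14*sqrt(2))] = (d^6 - 21*d^5 - 6*sqrt(2)*d^5 + 171*d^4 + 126*sqrt(2)*d^4 - 1248*sqrt(2)*d^3 - 1064*d^3 + 816*d^2 + 3696*sqrt(2)*d^2 + 3072*sqrt(2)*d + 34944*d - 120128 - 23296*sqrt(2))/(2*(d^6 - 21*d^5 - 6*sqrt(2)*d^5 + 171*d^4 + 126*sqrt(2)*d^4 - 898*sqrt(2)*d^3 - 847*d^3 + 2394*sqrt(2)*d^2 + 3528*d^2 - 8232*d - 2352*sqrt(2)*d + 5488*sqrt(2)))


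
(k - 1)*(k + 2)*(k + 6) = k^3 + 7*k^2 + 4*k - 12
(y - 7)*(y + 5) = y^2 - 2*y - 35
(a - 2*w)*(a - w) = a^2 - 3*a*w + 2*w^2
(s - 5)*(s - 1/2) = s^2 - 11*s/2 + 5/2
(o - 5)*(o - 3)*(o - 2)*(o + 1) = o^4 - 9*o^3 + 21*o^2 + o - 30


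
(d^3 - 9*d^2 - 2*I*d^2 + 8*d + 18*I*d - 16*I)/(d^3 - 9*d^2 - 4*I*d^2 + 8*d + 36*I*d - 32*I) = (d - 2*I)/(d - 4*I)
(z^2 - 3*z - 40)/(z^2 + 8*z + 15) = (z - 8)/(z + 3)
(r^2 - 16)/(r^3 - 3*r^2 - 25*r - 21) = (16 - r^2)/(-r^3 + 3*r^2 + 25*r + 21)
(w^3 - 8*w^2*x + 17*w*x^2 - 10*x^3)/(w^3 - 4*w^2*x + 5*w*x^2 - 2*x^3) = (-w + 5*x)/(-w + x)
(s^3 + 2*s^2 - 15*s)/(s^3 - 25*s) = (s - 3)/(s - 5)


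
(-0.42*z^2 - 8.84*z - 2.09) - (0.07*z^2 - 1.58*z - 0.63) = -0.49*z^2 - 7.26*z - 1.46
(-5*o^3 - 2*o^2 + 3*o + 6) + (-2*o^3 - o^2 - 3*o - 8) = -7*o^3 - 3*o^2 - 2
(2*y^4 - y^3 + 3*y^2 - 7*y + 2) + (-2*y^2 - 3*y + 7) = 2*y^4 - y^3 + y^2 - 10*y + 9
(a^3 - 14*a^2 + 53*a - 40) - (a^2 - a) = a^3 - 15*a^2 + 54*a - 40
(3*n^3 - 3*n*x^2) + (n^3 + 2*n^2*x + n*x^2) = 4*n^3 + 2*n^2*x - 2*n*x^2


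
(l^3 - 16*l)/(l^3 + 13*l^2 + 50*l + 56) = l*(l - 4)/(l^2 + 9*l + 14)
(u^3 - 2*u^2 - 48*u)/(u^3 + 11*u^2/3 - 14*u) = 3*(u - 8)/(3*u - 7)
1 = 1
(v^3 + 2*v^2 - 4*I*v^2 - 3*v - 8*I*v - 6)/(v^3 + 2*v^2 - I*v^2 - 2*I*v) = (v - 3*I)/v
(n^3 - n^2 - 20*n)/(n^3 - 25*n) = (n + 4)/(n + 5)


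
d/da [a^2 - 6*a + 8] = 2*a - 6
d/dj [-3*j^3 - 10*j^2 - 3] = j*(-9*j - 20)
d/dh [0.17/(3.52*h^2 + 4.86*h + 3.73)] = (-1.1968*h - 0.8262)/(3.52*h^2 + 4.86*h + 3.73)^2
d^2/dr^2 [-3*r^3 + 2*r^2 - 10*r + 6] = 4 - 18*r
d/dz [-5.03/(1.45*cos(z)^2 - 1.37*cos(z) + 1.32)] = (6.8911 - 14.587*cos(z))*sin(z)/(1.45*cos(z)^2 - 1.37*cos(z) + 1.32)^2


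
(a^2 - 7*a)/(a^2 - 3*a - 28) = a/(a + 4)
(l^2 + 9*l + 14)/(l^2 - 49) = (l + 2)/(l - 7)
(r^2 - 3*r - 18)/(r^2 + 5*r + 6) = (r - 6)/(r + 2)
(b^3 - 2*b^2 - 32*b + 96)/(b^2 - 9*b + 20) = (b^2 + 2*b - 24)/(b - 5)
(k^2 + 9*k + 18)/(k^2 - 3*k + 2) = (k^2 + 9*k + 18)/(k^2 - 3*k + 2)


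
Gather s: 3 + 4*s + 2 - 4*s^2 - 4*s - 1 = 4 - 4*s^2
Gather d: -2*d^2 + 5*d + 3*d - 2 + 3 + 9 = -2*d^2 + 8*d + 10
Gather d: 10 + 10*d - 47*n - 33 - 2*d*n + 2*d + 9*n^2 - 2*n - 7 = d*(12 - 2*n) + 9*n^2 - 49*n - 30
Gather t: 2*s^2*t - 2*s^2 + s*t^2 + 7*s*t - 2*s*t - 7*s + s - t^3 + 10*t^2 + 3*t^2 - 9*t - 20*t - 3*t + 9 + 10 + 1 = -2*s^2 - 6*s - t^3 + t^2*(s + 13) + t*(2*s^2 + 5*s - 32) + 20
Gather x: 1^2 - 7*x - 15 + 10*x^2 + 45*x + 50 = 10*x^2 + 38*x + 36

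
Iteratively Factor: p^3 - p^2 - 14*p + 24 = (p + 4)*(p^2 - 5*p + 6) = (p - 3)*(p + 4)*(p - 2)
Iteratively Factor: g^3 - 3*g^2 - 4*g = (g - 4)*(g^2 + g) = g*(g - 4)*(g + 1)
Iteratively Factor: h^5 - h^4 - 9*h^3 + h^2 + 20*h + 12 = (h - 3)*(h^4 + 2*h^3 - 3*h^2 - 8*h - 4) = (h - 3)*(h + 1)*(h^3 + h^2 - 4*h - 4) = (h - 3)*(h - 2)*(h + 1)*(h^2 + 3*h + 2) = (h - 3)*(h - 2)*(h + 1)^2*(h + 2)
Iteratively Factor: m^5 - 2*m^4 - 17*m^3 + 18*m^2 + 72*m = (m + 3)*(m^4 - 5*m^3 - 2*m^2 + 24*m) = (m + 2)*(m + 3)*(m^3 - 7*m^2 + 12*m) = m*(m + 2)*(m + 3)*(m^2 - 7*m + 12) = m*(m - 4)*(m + 2)*(m + 3)*(m - 3)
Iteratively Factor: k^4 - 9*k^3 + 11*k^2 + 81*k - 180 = (k - 5)*(k^3 - 4*k^2 - 9*k + 36) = (k - 5)*(k - 3)*(k^2 - k - 12) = (k - 5)*(k - 4)*(k - 3)*(k + 3)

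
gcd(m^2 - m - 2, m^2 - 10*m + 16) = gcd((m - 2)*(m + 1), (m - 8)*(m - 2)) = m - 2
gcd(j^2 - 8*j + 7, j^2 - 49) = j - 7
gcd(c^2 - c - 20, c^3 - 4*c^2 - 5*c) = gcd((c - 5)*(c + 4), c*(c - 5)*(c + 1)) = c - 5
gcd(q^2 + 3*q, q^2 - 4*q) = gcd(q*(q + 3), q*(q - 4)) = q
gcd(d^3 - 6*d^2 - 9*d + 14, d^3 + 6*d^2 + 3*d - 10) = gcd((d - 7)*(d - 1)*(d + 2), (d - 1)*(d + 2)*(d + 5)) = d^2 + d - 2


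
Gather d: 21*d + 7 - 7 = 21*d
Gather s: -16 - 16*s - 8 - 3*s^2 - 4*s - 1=-3*s^2 - 20*s - 25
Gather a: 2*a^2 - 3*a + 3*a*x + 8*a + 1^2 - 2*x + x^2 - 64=2*a^2 + a*(3*x + 5) + x^2 - 2*x - 63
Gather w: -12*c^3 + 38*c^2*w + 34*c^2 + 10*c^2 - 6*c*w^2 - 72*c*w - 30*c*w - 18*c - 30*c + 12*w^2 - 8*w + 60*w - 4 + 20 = -12*c^3 + 44*c^2 - 48*c + w^2*(12 - 6*c) + w*(38*c^2 - 102*c + 52) + 16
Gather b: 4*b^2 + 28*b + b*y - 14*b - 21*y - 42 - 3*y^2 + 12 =4*b^2 + b*(y + 14) - 3*y^2 - 21*y - 30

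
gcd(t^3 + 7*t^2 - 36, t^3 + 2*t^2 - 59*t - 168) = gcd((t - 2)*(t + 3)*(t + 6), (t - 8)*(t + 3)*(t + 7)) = t + 3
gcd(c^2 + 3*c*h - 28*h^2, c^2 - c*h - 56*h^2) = c + 7*h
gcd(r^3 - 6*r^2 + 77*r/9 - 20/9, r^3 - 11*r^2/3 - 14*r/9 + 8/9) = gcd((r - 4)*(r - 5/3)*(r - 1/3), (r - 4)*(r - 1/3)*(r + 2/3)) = r^2 - 13*r/3 + 4/3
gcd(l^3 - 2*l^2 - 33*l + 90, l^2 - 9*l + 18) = l - 3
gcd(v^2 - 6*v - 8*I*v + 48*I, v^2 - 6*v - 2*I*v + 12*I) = v - 6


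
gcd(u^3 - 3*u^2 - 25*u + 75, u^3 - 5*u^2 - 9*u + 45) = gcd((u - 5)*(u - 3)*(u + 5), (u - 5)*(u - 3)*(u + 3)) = u^2 - 8*u + 15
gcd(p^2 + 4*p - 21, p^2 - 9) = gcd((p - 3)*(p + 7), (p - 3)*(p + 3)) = p - 3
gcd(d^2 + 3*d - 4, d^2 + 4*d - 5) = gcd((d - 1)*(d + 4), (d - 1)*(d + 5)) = d - 1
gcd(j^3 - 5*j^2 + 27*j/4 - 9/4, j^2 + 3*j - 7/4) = j - 1/2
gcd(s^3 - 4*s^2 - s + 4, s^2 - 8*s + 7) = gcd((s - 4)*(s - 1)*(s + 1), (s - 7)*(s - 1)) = s - 1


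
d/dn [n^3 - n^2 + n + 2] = 3*n^2 - 2*n + 1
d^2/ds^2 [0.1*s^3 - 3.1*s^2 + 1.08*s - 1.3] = 0.6*s - 6.2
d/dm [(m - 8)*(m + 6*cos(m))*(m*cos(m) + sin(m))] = (8 - m)*(m + 6*cos(m))*(m*sin(m) - 2*cos(m)) + (8 - m)*(m*cos(m) + sin(m))*(6*sin(m) - 1) + (m + 6*cos(m))*(m*cos(m) + sin(m))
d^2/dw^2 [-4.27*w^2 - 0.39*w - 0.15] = -8.54000000000000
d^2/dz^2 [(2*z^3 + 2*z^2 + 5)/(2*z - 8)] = (2*z^3 - 24*z^2 + 96*z + 37)/(z^3 - 12*z^2 + 48*z - 64)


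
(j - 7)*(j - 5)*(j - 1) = j^3 - 13*j^2 + 47*j - 35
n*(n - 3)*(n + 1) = n^3 - 2*n^2 - 3*n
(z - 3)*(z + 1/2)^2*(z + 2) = z^4 - 27*z^2/4 - 25*z/4 - 3/2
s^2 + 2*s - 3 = (s - 1)*(s + 3)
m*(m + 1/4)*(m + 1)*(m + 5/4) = m^4 + 5*m^3/2 + 29*m^2/16 + 5*m/16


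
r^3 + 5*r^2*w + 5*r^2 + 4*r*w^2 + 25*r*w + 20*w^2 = (r + 5)*(r + w)*(r + 4*w)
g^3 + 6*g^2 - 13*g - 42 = (g - 3)*(g + 2)*(g + 7)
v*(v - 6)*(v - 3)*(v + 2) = v^4 - 7*v^3 + 36*v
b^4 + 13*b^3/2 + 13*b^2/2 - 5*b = b*(b - 1/2)*(b + 2)*(b + 5)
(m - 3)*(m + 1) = m^2 - 2*m - 3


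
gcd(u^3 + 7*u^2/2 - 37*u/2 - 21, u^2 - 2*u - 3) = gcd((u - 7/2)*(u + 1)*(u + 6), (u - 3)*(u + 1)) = u + 1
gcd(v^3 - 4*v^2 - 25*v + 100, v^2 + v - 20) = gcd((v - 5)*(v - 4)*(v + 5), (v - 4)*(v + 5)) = v^2 + v - 20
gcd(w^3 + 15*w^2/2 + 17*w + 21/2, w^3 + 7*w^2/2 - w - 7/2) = w^2 + 9*w/2 + 7/2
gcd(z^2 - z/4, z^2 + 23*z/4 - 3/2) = z - 1/4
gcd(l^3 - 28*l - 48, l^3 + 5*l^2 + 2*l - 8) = l^2 + 6*l + 8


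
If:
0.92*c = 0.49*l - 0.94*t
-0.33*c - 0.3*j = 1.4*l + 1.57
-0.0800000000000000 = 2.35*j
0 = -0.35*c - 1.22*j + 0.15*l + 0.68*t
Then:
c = -0.46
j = -0.03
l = -1.01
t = -0.08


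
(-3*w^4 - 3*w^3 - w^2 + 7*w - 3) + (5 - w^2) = -3*w^4 - 3*w^3 - 2*w^2 + 7*w + 2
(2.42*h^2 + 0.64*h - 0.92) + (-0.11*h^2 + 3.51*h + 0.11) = 2.31*h^2 + 4.15*h - 0.81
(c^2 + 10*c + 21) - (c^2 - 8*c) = 18*c + 21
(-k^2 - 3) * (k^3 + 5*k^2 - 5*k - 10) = -k^5 - 5*k^4 + 2*k^3 - 5*k^2 + 15*k + 30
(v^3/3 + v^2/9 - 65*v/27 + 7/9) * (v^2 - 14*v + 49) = v^5/3 - 41*v^4/9 + 334*v^3/27 + 1078*v^2/27 - 3479*v/27 + 343/9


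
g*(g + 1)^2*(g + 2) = g^4 + 4*g^3 + 5*g^2 + 2*g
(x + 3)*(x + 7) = x^2 + 10*x + 21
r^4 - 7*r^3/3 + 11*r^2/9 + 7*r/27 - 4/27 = (r - 4/3)*(r - 1)*(r - 1/3)*(r + 1/3)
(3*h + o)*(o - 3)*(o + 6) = 3*h*o^2 + 9*h*o - 54*h + o^3 + 3*o^2 - 18*o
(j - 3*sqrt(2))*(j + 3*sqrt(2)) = j^2 - 18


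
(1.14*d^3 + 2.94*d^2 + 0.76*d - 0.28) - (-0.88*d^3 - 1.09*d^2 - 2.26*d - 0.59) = 2.02*d^3 + 4.03*d^2 + 3.02*d + 0.31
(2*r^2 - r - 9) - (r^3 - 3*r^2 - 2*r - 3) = -r^3 + 5*r^2 + r - 6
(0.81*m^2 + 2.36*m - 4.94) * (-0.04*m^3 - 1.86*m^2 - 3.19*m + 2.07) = -0.0324*m^5 - 1.601*m^4 - 6.7759*m^3 + 3.3367*m^2 + 20.6438*m - 10.2258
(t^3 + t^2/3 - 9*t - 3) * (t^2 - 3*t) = t^5 - 8*t^4/3 - 10*t^3 + 24*t^2 + 9*t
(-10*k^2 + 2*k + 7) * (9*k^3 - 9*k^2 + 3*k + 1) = -90*k^5 + 108*k^4 + 15*k^3 - 67*k^2 + 23*k + 7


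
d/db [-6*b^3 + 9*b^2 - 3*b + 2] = -18*b^2 + 18*b - 3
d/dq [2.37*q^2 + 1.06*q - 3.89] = 4.74*q + 1.06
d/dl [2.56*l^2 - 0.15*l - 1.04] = 5.12*l - 0.15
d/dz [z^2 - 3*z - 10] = 2*z - 3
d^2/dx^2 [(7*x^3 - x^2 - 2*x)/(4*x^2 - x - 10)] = 2*(251*x^3 + 90*x^2 + 1860*x - 80)/(64*x^6 - 48*x^5 - 468*x^4 + 239*x^3 + 1170*x^2 - 300*x - 1000)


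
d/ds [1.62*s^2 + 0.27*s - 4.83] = 3.24*s + 0.27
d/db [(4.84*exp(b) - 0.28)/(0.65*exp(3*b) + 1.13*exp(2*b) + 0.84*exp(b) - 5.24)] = (-6.292*exp(3*b) - 4.9232*exp(2*b) + 0.6328*exp(b) - 25.1264)*exp(b)/(0.4225*exp(6*b) + 1.469*exp(5*b) + 2.3689*exp(4*b) - 4.9136*exp(3*b) - 11.1368*exp(2*b) - 8.8032*exp(b) + 27.4576)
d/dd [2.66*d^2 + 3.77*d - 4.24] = 5.32*d + 3.77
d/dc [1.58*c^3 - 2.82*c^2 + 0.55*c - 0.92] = 4.74*c^2 - 5.64*c + 0.55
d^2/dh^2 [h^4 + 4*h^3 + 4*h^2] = 12*h^2 + 24*h + 8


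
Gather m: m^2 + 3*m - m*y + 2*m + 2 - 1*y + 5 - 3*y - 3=m^2 + m*(5 - y) - 4*y + 4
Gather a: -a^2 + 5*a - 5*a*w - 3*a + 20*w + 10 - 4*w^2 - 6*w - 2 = -a^2 + a*(2 - 5*w) - 4*w^2 + 14*w + 8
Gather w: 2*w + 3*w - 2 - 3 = 5*w - 5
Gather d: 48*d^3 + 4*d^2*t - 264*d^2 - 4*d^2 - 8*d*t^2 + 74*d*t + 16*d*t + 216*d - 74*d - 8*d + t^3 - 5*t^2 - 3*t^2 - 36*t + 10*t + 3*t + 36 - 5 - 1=48*d^3 + d^2*(4*t - 268) + d*(-8*t^2 + 90*t + 134) + t^3 - 8*t^2 - 23*t + 30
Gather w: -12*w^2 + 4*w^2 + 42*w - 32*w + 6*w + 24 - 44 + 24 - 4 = -8*w^2 + 16*w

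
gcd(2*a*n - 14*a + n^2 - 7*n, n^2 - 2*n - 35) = n - 7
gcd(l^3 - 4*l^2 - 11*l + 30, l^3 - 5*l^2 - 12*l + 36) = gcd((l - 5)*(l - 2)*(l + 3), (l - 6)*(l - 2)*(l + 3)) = l^2 + l - 6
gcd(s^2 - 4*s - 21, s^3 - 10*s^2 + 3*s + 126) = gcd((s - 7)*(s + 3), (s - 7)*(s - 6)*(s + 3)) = s^2 - 4*s - 21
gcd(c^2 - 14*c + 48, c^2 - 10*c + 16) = c - 8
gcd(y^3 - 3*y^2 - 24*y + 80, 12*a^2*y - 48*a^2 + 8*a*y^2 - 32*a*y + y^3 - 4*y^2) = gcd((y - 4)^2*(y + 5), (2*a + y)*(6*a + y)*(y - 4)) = y - 4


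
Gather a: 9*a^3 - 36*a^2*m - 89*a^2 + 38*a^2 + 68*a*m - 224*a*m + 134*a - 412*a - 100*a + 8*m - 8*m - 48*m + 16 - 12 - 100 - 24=9*a^3 + a^2*(-36*m - 51) + a*(-156*m - 378) - 48*m - 120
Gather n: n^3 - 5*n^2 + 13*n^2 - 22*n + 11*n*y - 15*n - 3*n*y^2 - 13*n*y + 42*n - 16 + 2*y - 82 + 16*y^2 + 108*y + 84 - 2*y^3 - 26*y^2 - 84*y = n^3 + 8*n^2 + n*(-3*y^2 - 2*y + 5) - 2*y^3 - 10*y^2 + 26*y - 14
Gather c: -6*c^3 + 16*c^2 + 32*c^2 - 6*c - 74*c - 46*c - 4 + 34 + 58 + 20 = -6*c^3 + 48*c^2 - 126*c + 108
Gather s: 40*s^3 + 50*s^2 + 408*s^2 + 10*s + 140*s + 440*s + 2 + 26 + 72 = 40*s^3 + 458*s^2 + 590*s + 100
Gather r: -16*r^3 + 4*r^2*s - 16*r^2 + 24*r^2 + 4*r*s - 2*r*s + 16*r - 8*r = -16*r^3 + r^2*(4*s + 8) + r*(2*s + 8)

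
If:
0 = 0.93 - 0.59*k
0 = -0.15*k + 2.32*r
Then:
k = 1.58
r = 0.10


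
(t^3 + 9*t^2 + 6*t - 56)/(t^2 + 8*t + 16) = (t^2 + 5*t - 14)/(t + 4)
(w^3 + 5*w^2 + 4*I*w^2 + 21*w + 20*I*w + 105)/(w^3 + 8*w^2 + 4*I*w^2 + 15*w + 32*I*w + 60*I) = (w^2 + 4*I*w + 21)/(w^2 + w*(3 + 4*I) + 12*I)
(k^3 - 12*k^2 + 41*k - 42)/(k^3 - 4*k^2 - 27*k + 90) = (k^2 - 9*k + 14)/(k^2 - k - 30)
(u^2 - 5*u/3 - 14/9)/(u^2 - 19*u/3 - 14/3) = (u - 7/3)/(u - 7)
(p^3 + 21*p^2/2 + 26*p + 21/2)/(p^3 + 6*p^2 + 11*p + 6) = (2*p^2 + 15*p + 7)/(2*(p^2 + 3*p + 2))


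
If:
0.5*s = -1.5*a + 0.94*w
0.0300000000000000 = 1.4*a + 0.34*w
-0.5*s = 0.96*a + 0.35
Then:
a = 0.10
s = -0.89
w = -0.32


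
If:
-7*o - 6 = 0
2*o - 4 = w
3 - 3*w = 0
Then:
No Solution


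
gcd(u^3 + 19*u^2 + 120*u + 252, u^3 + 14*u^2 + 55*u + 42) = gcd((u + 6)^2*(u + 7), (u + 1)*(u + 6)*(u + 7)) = u^2 + 13*u + 42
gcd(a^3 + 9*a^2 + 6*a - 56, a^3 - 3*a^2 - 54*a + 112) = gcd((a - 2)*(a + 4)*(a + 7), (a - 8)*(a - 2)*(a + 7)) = a^2 + 5*a - 14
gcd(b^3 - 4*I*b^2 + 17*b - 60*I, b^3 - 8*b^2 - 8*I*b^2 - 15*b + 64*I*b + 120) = b^2 - 8*I*b - 15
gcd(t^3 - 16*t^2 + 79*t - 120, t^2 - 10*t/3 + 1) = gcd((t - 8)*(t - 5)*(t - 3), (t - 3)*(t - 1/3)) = t - 3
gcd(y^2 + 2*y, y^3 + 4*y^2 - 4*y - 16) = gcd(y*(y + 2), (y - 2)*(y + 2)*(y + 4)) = y + 2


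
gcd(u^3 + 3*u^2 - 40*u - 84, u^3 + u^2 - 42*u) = u^2 + u - 42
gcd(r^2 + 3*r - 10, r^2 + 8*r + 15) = r + 5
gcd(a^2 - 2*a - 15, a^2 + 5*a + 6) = a + 3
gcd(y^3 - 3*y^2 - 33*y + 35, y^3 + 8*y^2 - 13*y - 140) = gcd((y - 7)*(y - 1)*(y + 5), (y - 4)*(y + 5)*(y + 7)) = y + 5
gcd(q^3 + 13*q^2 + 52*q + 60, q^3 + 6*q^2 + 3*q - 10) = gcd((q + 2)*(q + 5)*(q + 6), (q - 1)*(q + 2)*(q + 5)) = q^2 + 7*q + 10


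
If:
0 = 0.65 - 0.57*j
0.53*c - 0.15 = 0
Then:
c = 0.28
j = 1.14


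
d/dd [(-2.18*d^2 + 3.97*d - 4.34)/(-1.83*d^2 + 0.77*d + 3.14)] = (5.5865*d^2 - 29.5748*d + 15.8076)/(3.3489*d^4 - 2.8182*d^3 - 10.8995*d^2 + 4.8356*d + 9.8596)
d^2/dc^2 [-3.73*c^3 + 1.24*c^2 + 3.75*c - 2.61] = 2.48 - 22.38*c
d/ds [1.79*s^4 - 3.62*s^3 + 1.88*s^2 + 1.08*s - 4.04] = 7.16*s^3 - 10.86*s^2 + 3.76*s + 1.08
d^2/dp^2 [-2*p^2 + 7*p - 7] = -4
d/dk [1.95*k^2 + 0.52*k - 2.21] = 3.9*k + 0.52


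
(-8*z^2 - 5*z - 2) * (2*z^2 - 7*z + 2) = -16*z^4 + 46*z^3 + 15*z^2 + 4*z - 4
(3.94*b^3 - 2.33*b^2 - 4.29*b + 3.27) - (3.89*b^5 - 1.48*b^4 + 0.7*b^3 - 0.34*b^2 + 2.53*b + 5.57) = -3.89*b^5 + 1.48*b^4 + 3.24*b^3 - 1.99*b^2 - 6.82*b - 2.3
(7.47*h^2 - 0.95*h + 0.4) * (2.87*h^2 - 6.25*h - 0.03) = 21.4389*h^4 - 49.414*h^3 + 6.8614*h^2 - 2.4715*h - 0.012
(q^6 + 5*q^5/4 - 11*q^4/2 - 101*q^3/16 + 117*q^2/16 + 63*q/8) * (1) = q^6 + 5*q^5/4 - 11*q^4/2 - 101*q^3/16 + 117*q^2/16 + 63*q/8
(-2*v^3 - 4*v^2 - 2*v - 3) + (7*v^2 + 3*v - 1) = -2*v^3 + 3*v^2 + v - 4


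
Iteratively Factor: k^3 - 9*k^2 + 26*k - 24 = (k - 3)*(k^2 - 6*k + 8) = (k - 4)*(k - 3)*(k - 2)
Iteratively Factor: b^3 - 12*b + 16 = (b + 4)*(b^2 - 4*b + 4) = (b - 2)*(b + 4)*(b - 2)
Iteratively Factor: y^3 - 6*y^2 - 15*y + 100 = (y + 4)*(y^2 - 10*y + 25) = (y - 5)*(y + 4)*(y - 5)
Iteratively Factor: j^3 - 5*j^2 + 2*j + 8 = (j - 4)*(j^2 - j - 2) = (j - 4)*(j - 2)*(j + 1)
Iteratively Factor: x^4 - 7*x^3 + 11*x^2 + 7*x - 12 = (x + 1)*(x^3 - 8*x^2 + 19*x - 12) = (x - 3)*(x + 1)*(x^2 - 5*x + 4) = (x - 4)*(x - 3)*(x + 1)*(x - 1)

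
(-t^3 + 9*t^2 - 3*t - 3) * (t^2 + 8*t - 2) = -t^5 + t^4 + 71*t^3 - 45*t^2 - 18*t + 6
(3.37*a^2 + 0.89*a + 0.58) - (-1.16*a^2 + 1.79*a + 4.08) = 4.53*a^2 - 0.9*a - 3.5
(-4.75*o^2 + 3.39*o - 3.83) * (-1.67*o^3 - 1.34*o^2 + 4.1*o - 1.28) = 7.9325*o^5 + 0.7037*o^4 - 17.6215*o^3 + 25.1112*o^2 - 20.0422*o + 4.9024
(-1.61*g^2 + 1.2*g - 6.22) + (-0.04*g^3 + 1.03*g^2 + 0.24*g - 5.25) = -0.04*g^3 - 0.58*g^2 + 1.44*g - 11.47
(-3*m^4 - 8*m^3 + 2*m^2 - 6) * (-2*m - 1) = 6*m^5 + 19*m^4 + 4*m^3 - 2*m^2 + 12*m + 6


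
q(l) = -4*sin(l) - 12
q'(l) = -4*cos(l)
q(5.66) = -9.67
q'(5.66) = -3.25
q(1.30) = -15.85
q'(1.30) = -1.07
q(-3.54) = -13.55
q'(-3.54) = 3.69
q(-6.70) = -10.38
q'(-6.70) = -3.66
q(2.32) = -14.93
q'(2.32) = 2.72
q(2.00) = -15.64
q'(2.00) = 1.66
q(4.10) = -8.73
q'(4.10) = 2.30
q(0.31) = -13.22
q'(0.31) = -3.81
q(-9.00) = -10.35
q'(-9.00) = 3.64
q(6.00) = -10.88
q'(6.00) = -3.84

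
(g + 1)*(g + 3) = g^2 + 4*g + 3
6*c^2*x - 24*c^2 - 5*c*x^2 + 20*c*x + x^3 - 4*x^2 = (-3*c + x)*(-2*c + x)*(x - 4)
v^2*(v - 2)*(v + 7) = v^4 + 5*v^3 - 14*v^2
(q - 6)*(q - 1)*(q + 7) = q^3 - 43*q + 42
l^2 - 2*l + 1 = (l - 1)^2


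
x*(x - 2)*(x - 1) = x^3 - 3*x^2 + 2*x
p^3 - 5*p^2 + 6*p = p*(p - 3)*(p - 2)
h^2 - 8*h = h*(h - 8)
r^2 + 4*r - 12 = (r - 2)*(r + 6)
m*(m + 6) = m^2 + 6*m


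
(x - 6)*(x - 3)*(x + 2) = x^3 - 7*x^2 + 36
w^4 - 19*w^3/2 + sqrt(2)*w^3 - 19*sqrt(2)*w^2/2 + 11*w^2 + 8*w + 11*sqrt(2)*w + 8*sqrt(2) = (w - 8)*(w - 2)*(w + 1/2)*(w + sqrt(2))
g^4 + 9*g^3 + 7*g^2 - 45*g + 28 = (g - 1)^2*(g + 4)*(g + 7)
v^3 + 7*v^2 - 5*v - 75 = (v - 3)*(v + 5)^2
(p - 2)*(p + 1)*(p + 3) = p^3 + 2*p^2 - 5*p - 6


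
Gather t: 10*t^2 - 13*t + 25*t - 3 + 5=10*t^2 + 12*t + 2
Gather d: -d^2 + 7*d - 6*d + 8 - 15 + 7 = -d^2 + d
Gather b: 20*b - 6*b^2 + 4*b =-6*b^2 + 24*b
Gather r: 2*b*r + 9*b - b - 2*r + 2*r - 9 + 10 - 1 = 2*b*r + 8*b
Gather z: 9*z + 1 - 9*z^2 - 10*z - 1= -9*z^2 - z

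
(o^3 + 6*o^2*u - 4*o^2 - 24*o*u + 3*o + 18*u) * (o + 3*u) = o^4 + 9*o^3*u - 4*o^3 + 18*o^2*u^2 - 36*o^2*u + 3*o^2 - 72*o*u^2 + 27*o*u + 54*u^2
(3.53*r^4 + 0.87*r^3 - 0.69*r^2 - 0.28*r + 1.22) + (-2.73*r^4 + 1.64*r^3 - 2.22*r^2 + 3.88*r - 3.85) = 0.8*r^4 + 2.51*r^3 - 2.91*r^2 + 3.6*r - 2.63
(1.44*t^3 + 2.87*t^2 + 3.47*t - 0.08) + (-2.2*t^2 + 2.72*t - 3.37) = 1.44*t^3 + 0.67*t^2 + 6.19*t - 3.45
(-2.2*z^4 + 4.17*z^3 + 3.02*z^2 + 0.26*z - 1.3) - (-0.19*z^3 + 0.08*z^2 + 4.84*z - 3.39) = -2.2*z^4 + 4.36*z^3 + 2.94*z^2 - 4.58*z + 2.09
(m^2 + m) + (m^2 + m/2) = 2*m^2 + 3*m/2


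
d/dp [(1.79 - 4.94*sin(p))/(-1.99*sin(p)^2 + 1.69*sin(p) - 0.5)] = (-9.8306*sin(p)^2 + 7.1242*sin(p) - 0.5551)*cos(p)/(3.9601*sin(p)^4 - 6.7262*sin(p)^3 + 4.8461*sin(p)^2 - 1.69*sin(p) + 0.25)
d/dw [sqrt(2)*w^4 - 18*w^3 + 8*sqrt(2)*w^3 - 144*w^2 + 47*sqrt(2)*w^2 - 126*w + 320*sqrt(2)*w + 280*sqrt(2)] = 4*sqrt(2)*w^3 - 54*w^2 + 24*sqrt(2)*w^2 - 288*w + 94*sqrt(2)*w - 126 + 320*sqrt(2)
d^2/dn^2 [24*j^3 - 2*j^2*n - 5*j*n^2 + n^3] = -10*j + 6*n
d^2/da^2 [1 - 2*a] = 0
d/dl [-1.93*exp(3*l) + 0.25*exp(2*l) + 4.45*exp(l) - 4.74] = (-5.79*exp(2*l) + 0.5*exp(l) + 4.45)*exp(l)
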